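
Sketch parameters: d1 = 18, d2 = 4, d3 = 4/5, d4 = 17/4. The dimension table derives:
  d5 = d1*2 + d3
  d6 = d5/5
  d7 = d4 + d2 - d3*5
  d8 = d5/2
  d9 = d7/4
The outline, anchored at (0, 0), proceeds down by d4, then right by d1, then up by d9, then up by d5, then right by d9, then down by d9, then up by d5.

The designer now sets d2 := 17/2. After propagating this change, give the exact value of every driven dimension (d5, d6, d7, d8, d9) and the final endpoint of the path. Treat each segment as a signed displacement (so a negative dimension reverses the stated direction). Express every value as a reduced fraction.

Apply edit: d2 := 17/2
  d5 = d1*2 + d3 = 184/5
  d6 = d5/5 = 184/25
  d7 = d4 + d2 - d3*5 = 35/4
  d8 = d5/2 = 92/5
  d9 = d7/4 = 35/16
Walk from origin (0, 0):
  seg 1: down by d4 = 17/4 → (0, -17/4)
  seg 2: right by d1 = 18 → (18, -17/4)
  seg 3: up by d9 = 35/16 → (18, -33/16)
  seg 4: up by d5 = 184/5 → (18, 2779/80)
  seg 5: right by d9 = 35/16 → (323/16, 2779/80)
  seg 6: down by d9 = 35/16 → (323/16, 651/20)
  seg 7: up by d5 = 184/5 → (323/16, 1387/20)

d5 = 184/5
d6 = 184/25
d7 = 35/4
d8 = 92/5
d9 = 35/16
endpoint = (323/16, 1387/20)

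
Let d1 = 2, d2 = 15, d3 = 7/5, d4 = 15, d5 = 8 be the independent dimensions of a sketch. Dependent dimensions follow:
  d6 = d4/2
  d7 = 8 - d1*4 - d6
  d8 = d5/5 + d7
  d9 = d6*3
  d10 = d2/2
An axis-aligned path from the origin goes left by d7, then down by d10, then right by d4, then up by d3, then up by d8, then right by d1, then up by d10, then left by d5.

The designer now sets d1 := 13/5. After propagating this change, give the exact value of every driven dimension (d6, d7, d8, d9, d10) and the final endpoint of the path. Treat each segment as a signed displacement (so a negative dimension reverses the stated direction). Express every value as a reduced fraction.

d6 = 15/2
d7 = -99/10
d8 = -83/10
d9 = 45/2
d10 = 15/2
endpoint = (39/2, -69/10)

Apply edit: d1 := 13/5
  d6 = d4/2 = 15/2
  d7 = 8 - d1*4 - d6 = -99/10
  d8 = d5/5 + d7 = -83/10
  d9 = d6*3 = 45/2
  d10 = d2/2 = 15/2
Walk from origin (0, 0):
  seg 1: left by d7 = -99/10 → (99/10, 0)
  seg 2: down by d10 = 15/2 → (99/10, -15/2)
  seg 3: right by d4 = 15 → (249/10, -15/2)
  seg 4: up by d3 = 7/5 → (249/10, -61/10)
  seg 5: up by d8 = -83/10 → (249/10, -72/5)
  seg 6: right by d1 = 13/5 → (55/2, -72/5)
  seg 7: up by d10 = 15/2 → (55/2, -69/10)
  seg 8: left by d5 = 8 → (39/2, -69/10)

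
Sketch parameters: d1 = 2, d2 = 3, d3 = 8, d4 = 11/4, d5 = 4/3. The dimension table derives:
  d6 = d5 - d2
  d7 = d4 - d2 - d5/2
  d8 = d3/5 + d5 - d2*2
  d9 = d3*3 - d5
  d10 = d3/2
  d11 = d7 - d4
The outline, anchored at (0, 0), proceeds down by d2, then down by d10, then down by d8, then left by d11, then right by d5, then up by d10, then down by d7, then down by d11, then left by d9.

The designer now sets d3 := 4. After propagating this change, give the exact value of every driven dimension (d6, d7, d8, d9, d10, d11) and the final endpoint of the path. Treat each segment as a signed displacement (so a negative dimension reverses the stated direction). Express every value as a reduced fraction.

Apply edit: d3 := 4
  d6 = d5 - d2 = -5/3
  d7 = d4 - d2 - d5/2 = -11/12
  d8 = d3/5 + d5 - d2*2 = -58/15
  d9 = d3*3 - d5 = 32/3
  d10 = d3/2 = 2
  d11 = d7 - d4 = -11/3
Walk from origin (0, 0):
  seg 1: down by d2 = 3 → (0, -3)
  seg 2: down by d10 = 2 → (0, -5)
  seg 3: down by d8 = -58/15 → (0, -17/15)
  seg 4: left by d11 = -11/3 → (11/3, -17/15)
  seg 5: right by d5 = 4/3 → (5, -17/15)
  seg 6: up by d10 = 2 → (5, 13/15)
  seg 7: down by d7 = -11/12 → (5, 107/60)
  seg 8: down by d11 = -11/3 → (5, 109/20)
  seg 9: left by d9 = 32/3 → (-17/3, 109/20)

d6 = -5/3
d7 = -11/12
d8 = -58/15
d9 = 32/3
d10 = 2
d11 = -11/3
endpoint = (-17/3, 109/20)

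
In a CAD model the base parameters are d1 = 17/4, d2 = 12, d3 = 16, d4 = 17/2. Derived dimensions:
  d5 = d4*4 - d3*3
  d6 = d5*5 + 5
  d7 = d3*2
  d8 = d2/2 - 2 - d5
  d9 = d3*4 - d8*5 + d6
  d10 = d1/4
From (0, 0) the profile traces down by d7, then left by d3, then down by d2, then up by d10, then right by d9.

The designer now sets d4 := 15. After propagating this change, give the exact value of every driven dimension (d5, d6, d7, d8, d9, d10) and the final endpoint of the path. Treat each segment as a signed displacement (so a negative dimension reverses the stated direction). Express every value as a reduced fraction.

d5 = 12
d6 = 65
d7 = 32
d8 = -8
d9 = 169
d10 = 17/16
endpoint = (153, -687/16)

Apply edit: d4 := 15
  d5 = d4*4 - d3*3 = 12
  d6 = d5*5 + 5 = 65
  d7 = d3*2 = 32
  d8 = d2/2 - 2 - d5 = -8
  d9 = d3*4 - d8*5 + d6 = 169
  d10 = d1/4 = 17/16
Walk from origin (0, 0):
  seg 1: down by d7 = 32 → (0, -32)
  seg 2: left by d3 = 16 → (-16, -32)
  seg 3: down by d2 = 12 → (-16, -44)
  seg 4: up by d10 = 17/16 → (-16, -687/16)
  seg 5: right by d9 = 169 → (153, -687/16)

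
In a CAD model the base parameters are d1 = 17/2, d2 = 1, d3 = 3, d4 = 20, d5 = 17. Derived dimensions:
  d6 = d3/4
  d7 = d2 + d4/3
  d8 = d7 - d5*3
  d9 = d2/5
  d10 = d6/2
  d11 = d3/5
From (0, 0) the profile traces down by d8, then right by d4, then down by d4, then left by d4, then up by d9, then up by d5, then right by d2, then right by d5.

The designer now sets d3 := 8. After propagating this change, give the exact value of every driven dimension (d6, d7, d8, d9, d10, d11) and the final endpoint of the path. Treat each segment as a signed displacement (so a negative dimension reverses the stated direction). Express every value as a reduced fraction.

Apply edit: d3 := 8
  d6 = d3/4 = 2
  d7 = d2 + d4/3 = 23/3
  d8 = d7 - d5*3 = -130/3
  d9 = d2/5 = 1/5
  d10 = d6/2 = 1
  d11 = d3/5 = 8/5
Walk from origin (0, 0):
  seg 1: down by d8 = -130/3 → (0, 130/3)
  seg 2: right by d4 = 20 → (20, 130/3)
  seg 3: down by d4 = 20 → (20, 70/3)
  seg 4: left by d4 = 20 → (0, 70/3)
  seg 5: up by d9 = 1/5 → (0, 353/15)
  seg 6: up by d5 = 17 → (0, 608/15)
  seg 7: right by d2 = 1 → (1, 608/15)
  seg 8: right by d5 = 17 → (18, 608/15)

d6 = 2
d7 = 23/3
d8 = -130/3
d9 = 1/5
d10 = 1
d11 = 8/5
endpoint = (18, 608/15)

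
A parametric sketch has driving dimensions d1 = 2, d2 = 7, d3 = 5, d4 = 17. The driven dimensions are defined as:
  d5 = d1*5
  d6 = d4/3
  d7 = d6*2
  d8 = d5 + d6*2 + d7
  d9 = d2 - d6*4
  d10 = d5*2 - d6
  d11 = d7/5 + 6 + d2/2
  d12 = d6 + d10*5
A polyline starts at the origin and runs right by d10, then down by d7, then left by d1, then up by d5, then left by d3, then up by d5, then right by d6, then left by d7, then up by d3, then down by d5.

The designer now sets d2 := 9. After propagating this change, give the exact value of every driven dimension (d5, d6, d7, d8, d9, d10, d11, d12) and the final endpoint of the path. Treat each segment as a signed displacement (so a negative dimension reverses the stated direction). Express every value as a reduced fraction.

Apply edit: d2 := 9
  d5 = d1*5 = 10
  d6 = d4/3 = 17/3
  d7 = d6*2 = 34/3
  d8 = d5 + d6*2 + d7 = 98/3
  d9 = d2 - d6*4 = -41/3
  d10 = d5*2 - d6 = 43/3
  d11 = d7/5 + 6 + d2/2 = 383/30
  d12 = d6 + d10*5 = 232/3
Walk from origin (0, 0):
  seg 1: right by d10 = 43/3 → (43/3, 0)
  seg 2: down by d7 = 34/3 → (43/3, -34/3)
  seg 3: left by d1 = 2 → (37/3, -34/3)
  seg 4: up by d5 = 10 → (37/3, -4/3)
  seg 5: left by d3 = 5 → (22/3, -4/3)
  seg 6: up by d5 = 10 → (22/3, 26/3)
  seg 7: right by d6 = 17/3 → (13, 26/3)
  seg 8: left by d7 = 34/3 → (5/3, 26/3)
  seg 9: up by d3 = 5 → (5/3, 41/3)
  seg 10: down by d5 = 10 → (5/3, 11/3)

d5 = 10
d6 = 17/3
d7 = 34/3
d8 = 98/3
d9 = -41/3
d10 = 43/3
d11 = 383/30
d12 = 232/3
endpoint = (5/3, 11/3)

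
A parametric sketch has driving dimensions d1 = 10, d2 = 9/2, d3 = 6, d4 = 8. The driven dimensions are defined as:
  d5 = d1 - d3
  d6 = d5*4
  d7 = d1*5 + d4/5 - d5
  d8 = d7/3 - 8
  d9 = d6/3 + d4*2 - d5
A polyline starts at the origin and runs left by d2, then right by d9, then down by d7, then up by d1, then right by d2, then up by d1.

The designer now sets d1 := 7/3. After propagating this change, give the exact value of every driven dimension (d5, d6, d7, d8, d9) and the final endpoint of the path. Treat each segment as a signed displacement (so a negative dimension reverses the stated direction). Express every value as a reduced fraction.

Apply edit: d1 := 7/3
  d5 = d1 - d3 = -11/3
  d6 = d5*4 = -44/3
  d7 = d1*5 + d4/5 - d5 = 254/15
  d8 = d7/3 - 8 = -106/45
  d9 = d6/3 + d4*2 - d5 = 133/9
Walk from origin (0, 0):
  seg 1: left by d2 = 9/2 → (-9/2, 0)
  seg 2: right by d9 = 133/9 → (185/18, 0)
  seg 3: down by d7 = 254/15 → (185/18, -254/15)
  seg 4: up by d1 = 7/3 → (185/18, -73/5)
  seg 5: right by d2 = 9/2 → (133/9, -73/5)
  seg 6: up by d1 = 7/3 → (133/9, -184/15)

d5 = -11/3
d6 = -44/3
d7 = 254/15
d8 = -106/45
d9 = 133/9
endpoint = (133/9, -184/15)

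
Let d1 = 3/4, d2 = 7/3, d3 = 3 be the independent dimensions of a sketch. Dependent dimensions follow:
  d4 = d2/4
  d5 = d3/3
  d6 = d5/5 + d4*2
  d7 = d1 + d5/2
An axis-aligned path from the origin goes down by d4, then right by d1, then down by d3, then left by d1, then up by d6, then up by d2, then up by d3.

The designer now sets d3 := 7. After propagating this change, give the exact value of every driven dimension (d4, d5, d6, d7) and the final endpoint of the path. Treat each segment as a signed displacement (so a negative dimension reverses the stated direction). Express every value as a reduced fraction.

d4 = 7/12
d5 = 7/3
d6 = 49/30
d7 = 23/12
endpoint = (0, 203/60)

Apply edit: d3 := 7
  d4 = d2/4 = 7/12
  d5 = d3/3 = 7/3
  d6 = d5/5 + d4*2 = 49/30
  d7 = d1 + d5/2 = 23/12
Walk from origin (0, 0):
  seg 1: down by d4 = 7/12 → (0, -7/12)
  seg 2: right by d1 = 3/4 → (3/4, -7/12)
  seg 3: down by d3 = 7 → (3/4, -91/12)
  seg 4: left by d1 = 3/4 → (0, -91/12)
  seg 5: up by d6 = 49/30 → (0, -119/20)
  seg 6: up by d2 = 7/3 → (0, -217/60)
  seg 7: up by d3 = 7 → (0, 203/60)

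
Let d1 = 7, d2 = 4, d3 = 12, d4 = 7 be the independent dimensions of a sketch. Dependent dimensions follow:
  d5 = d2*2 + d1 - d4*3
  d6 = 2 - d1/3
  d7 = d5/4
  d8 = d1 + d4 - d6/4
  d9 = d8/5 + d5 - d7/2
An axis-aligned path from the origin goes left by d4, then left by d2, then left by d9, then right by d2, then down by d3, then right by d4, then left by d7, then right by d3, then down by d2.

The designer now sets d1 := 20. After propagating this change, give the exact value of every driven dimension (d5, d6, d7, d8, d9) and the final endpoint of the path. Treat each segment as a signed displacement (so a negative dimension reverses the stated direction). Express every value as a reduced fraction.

Apply edit: d1 := 20
  d5 = d2*2 + d1 - d4*3 = 7
  d6 = 2 - d1/3 = -14/3
  d7 = d5/4 = 7/4
  d8 = d1 + d4 - d6/4 = 169/6
  d9 = d8/5 + d5 - d7/2 = 1411/120
Walk from origin (0, 0):
  seg 1: left by d4 = 7 → (-7, 0)
  seg 2: left by d2 = 4 → (-11, 0)
  seg 3: left by d9 = 1411/120 → (-2731/120, 0)
  seg 4: right by d2 = 4 → (-2251/120, 0)
  seg 5: down by d3 = 12 → (-2251/120, -12)
  seg 6: right by d4 = 7 → (-1411/120, -12)
  seg 7: left by d7 = 7/4 → (-1621/120, -12)
  seg 8: right by d3 = 12 → (-181/120, -12)
  seg 9: down by d2 = 4 → (-181/120, -16)

d5 = 7
d6 = -14/3
d7 = 7/4
d8 = 169/6
d9 = 1411/120
endpoint = (-181/120, -16)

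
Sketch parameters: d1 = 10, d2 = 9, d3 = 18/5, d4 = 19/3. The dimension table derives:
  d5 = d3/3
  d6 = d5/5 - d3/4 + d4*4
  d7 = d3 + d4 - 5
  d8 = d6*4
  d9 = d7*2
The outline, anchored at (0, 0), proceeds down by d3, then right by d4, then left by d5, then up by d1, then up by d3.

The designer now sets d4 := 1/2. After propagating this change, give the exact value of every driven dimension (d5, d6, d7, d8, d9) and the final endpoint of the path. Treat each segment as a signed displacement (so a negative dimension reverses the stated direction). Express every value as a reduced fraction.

Apply edit: d4 := 1/2
  d5 = d3/3 = 6/5
  d6 = d5/5 - d3/4 + d4*4 = 67/50
  d7 = d3 + d4 - 5 = -9/10
  d8 = d6*4 = 134/25
  d9 = d7*2 = -9/5
Walk from origin (0, 0):
  seg 1: down by d3 = 18/5 → (0, -18/5)
  seg 2: right by d4 = 1/2 → (1/2, -18/5)
  seg 3: left by d5 = 6/5 → (-7/10, -18/5)
  seg 4: up by d1 = 10 → (-7/10, 32/5)
  seg 5: up by d3 = 18/5 → (-7/10, 10)

d5 = 6/5
d6 = 67/50
d7 = -9/10
d8 = 134/25
d9 = -9/5
endpoint = (-7/10, 10)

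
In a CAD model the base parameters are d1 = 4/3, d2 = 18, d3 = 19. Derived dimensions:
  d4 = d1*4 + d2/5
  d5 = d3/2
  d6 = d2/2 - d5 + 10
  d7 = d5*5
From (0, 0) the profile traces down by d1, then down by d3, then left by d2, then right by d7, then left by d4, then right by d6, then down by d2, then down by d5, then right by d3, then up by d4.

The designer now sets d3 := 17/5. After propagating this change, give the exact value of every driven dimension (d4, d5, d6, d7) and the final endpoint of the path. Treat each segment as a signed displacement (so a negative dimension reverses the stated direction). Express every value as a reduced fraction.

Apply edit: d3 := 17/5
  d4 = d1*4 + d2/5 = 134/15
  d5 = d3/2 = 17/10
  d6 = d2/2 - d5 + 10 = 173/10
  d7 = d5*5 = 17/2
Walk from origin (0, 0):
  seg 1: down by d1 = 4/3 → (0, -4/3)
  seg 2: down by d3 = 17/5 → (0, -71/15)
  seg 3: left by d2 = 18 → (-18, -71/15)
  seg 4: right by d7 = 17/2 → (-19/2, -71/15)
  seg 5: left by d4 = 134/15 → (-553/30, -71/15)
  seg 6: right by d6 = 173/10 → (-17/15, -71/15)
  seg 7: down by d2 = 18 → (-17/15, -341/15)
  seg 8: down by d5 = 17/10 → (-17/15, -733/30)
  seg 9: right by d3 = 17/5 → (34/15, -733/30)
  seg 10: up by d4 = 134/15 → (34/15, -31/2)

d4 = 134/15
d5 = 17/10
d6 = 173/10
d7 = 17/2
endpoint = (34/15, -31/2)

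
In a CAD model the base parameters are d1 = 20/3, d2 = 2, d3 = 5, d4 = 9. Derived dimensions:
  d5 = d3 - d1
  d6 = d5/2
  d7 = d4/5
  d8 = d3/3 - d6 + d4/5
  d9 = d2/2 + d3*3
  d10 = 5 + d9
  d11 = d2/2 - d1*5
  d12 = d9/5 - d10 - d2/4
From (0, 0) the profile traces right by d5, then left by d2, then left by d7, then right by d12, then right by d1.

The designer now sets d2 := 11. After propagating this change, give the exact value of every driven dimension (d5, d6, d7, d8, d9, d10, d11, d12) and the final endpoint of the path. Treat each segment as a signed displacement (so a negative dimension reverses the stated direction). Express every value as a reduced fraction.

Apply edit: d2 := 11
  d5 = d3 - d1 = -5/3
  d6 = d5/2 = -5/6
  d7 = d4/5 = 9/5
  d8 = d3/3 - d6 + d4/5 = 43/10
  d9 = d2/2 + d3*3 = 41/2
  d10 = 5 + d9 = 51/2
  d11 = d2/2 - d1*5 = -167/6
  d12 = d9/5 - d10 - d2/4 = -483/20
Walk from origin (0, 0):
  seg 1: right by d5 = -5/3 → (-5/3, 0)
  seg 2: left by d2 = 11 → (-38/3, 0)
  seg 3: left by d7 = 9/5 → (-217/15, 0)
  seg 4: right by d12 = -483/20 → (-2317/60, 0)
  seg 5: right by d1 = 20/3 → (-639/20, 0)

d5 = -5/3
d6 = -5/6
d7 = 9/5
d8 = 43/10
d9 = 41/2
d10 = 51/2
d11 = -167/6
d12 = -483/20
endpoint = (-639/20, 0)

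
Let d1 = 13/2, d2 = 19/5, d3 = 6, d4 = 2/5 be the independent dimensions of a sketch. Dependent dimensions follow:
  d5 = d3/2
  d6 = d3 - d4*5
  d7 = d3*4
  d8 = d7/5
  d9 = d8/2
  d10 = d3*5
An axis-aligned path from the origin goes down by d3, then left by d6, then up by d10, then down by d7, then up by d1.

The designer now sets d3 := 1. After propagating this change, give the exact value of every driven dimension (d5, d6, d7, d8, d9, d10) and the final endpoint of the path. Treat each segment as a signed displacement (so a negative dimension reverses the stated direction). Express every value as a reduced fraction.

d5 = 1/2
d6 = -1
d7 = 4
d8 = 4/5
d9 = 2/5
d10 = 5
endpoint = (1, 13/2)

Apply edit: d3 := 1
  d5 = d3/2 = 1/2
  d6 = d3 - d4*5 = -1
  d7 = d3*4 = 4
  d8 = d7/5 = 4/5
  d9 = d8/2 = 2/5
  d10 = d3*5 = 5
Walk from origin (0, 0):
  seg 1: down by d3 = 1 → (0, -1)
  seg 2: left by d6 = -1 → (1, -1)
  seg 3: up by d10 = 5 → (1, 4)
  seg 4: down by d7 = 4 → (1, 0)
  seg 5: up by d1 = 13/2 → (1, 13/2)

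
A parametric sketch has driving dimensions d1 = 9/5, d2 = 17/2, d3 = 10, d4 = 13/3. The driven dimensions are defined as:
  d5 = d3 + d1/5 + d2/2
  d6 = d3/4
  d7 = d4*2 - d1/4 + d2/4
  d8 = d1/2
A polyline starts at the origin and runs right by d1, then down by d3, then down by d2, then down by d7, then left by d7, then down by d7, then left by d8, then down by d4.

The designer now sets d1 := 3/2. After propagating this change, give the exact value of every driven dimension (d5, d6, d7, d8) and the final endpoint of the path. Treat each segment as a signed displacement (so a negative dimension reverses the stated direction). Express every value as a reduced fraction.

Apply edit: d1 := 3/2
  d5 = d3 + d1/5 + d2/2 = 291/20
  d6 = d3/4 = 5/2
  d7 = d4*2 - d1/4 + d2/4 = 125/12
  d8 = d1/2 = 3/4
Walk from origin (0, 0):
  seg 1: right by d1 = 3/2 → (3/2, 0)
  seg 2: down by d3 = 10 → (3/2, -10)
  seg 3: down by d2 = 17/2 → (3/2, -37/2)
  seg 4: down by d7 = 125/12 → (3/2, -347/12)
  seg 5: left by d7 = 125/12 → (-107/12, -347/12)
  seg 6: down by d7 = 125/12 → (-107/12, -118/3)
  seg 7: left by d8 = 3/4 → (-29/3, -118/3)
  seg 8: down by d4 = 13/3 → (-29/3, -131/3)

d5 = 291/20
d6 = 5/2
d7 = 125/12
d8 = 3/4
endpoint = (-29/3, -131/3)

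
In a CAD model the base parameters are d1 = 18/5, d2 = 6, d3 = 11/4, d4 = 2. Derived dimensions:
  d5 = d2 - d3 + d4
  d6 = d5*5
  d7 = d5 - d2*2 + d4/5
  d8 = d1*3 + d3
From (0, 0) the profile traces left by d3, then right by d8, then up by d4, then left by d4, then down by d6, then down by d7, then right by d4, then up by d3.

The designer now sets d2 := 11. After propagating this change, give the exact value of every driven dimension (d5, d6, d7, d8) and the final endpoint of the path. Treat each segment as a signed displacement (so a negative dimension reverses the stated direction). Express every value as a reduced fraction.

d5 = 41/4
d6 = 205/4
d7 = -227/20
d8 = 271/20
endpoint = (54/5, -703/20)

Apply edit: d2 := 11
  d5 = d2 - d3 + d4 = 41/4
  d6 = d5*5 = 205/4
  d7 = d5 - d2*2 + d4/5 = -227/20
  d8 = d1*3 + d3 = 271/20
Walk from origin (0, 0):
  seg 1: left by d3 = 11/4 → (-11/4, 0)
  seg 2: right by d8 = 271/20 → (54/5, 0)
  seg 3: up by d4 = 2 → (54/5, 2)
  seg 4: left by d4 = 2 → (44/5, 2)
  seg 5: down by d6 = 205/4 → (44/5, -197/4)
  seg 6: down by d7 = -227/20 → (44/5, -379/10)
  seg 7: right by d4 = 2 → (54/5, -379/10)
  seg 8: up by d3 = 11/4 → (54/5, -703/20)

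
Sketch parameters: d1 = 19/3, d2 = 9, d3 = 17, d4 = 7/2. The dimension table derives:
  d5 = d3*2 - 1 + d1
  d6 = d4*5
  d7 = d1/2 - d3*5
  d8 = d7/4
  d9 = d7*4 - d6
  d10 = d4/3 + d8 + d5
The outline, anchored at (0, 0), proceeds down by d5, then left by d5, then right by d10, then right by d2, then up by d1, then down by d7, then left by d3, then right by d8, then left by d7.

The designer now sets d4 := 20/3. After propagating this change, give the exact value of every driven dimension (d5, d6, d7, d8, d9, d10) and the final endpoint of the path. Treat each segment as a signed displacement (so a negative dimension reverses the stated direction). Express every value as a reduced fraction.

Apply edit: d4 := 20/3
  d5 = d3*2 - 1 + d1 = 118/3
  d6 = d4*5 = 100/3
  d7 = d1/2 - d3*5 = -491/6
  d8 = d7/4 = -491/24
  d9 = d7*4 - d6 = -1082/3
  d10 = d4/3 + d8 + d5 = 1519/72
Walk from origin (0, 0):
  seg 1: down by d5 = 118/3 → (0, -118/3)
  seg 2: left by d5 = 118/3 → (-118/3, -118/3)
  seg 3: right by d10 = 1519/72 → (-1313/72, -118/3)
  seg 4: right by d2 = 9 → (-665/72, -118/3)
  seg 5: up by d1 = 19/3 → (-665/72, -33)
  seg 6: down by d7 = -491/6 → (-665/72, 293/6)
  seg 7: left by d3 = 17 → (-1889/72, 293/6)
  seg 8: right by d8 = -491/24 → (-1681/36, 293/6)
  seg 9: left by d7 = -491/6 → (1265/36, 293/6)

d5 = 118/3
d6 = 100/3
d7 = -491/6
d8 = -491/24
d9 = -1082/3
d10 = 1519/72
endpoint = (1265/36, 293/6)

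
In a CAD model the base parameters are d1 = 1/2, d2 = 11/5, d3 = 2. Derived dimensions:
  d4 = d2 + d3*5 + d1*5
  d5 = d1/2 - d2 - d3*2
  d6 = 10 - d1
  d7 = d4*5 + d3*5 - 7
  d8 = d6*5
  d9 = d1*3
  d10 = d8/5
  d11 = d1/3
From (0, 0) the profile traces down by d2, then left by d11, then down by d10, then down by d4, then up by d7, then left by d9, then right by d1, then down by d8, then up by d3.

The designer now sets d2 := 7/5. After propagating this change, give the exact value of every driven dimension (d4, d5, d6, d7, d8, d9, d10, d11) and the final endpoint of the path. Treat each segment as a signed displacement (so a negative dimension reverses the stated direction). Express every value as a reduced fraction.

Apply edit: d2 := 7/5
  d4 = d2 + d3*5 + d1*5 = 139/10
  d5 = d1/2 - d2 - d3*2 = -103/20
  d6 = 10 - d1 = 19/2
  d7 = d4*5 + d3*5 - 7 = 145/2
  d8 = d6*5 = 95/2
  d9 = d1*3 = 3/2
  d10 = d8/5 = 19/2
  d11 = d1/3 = 1/6
Walk from origin (0, 0):
  seg 1: down by d2 = 7/5 → (0, -7/5)
  seg 2: left by d11 = 1/6 → (-1/6, -7/5)
  seg 3: down by d10 = 19/2 → (-1/6, -109/10)
  seg 4: down by d4 = 139/10 → (-1/6, -124/5)
  seg 5: up by d7 = 145/2 → (-1/6, 477/10)
  seg 6: left by d9 = 3/2 → (-5/3, 477/10)
  seg 7: right by d1 = 1/2 → (-7/6, 477/10)
  seg 8: down by d8 = 95/2 → (-7/6, 1/5)
  seg 9: up by d3 = 2 → (-7/6, 11/5)

d4 = 139/10
d5 = -103/20
d6 = 19/2
d7 = 145/2
d8 = 95/2
d9 = 3/2
d10 = 19/2
d11 = 1/6
endpoint = (-7/6, 11/5)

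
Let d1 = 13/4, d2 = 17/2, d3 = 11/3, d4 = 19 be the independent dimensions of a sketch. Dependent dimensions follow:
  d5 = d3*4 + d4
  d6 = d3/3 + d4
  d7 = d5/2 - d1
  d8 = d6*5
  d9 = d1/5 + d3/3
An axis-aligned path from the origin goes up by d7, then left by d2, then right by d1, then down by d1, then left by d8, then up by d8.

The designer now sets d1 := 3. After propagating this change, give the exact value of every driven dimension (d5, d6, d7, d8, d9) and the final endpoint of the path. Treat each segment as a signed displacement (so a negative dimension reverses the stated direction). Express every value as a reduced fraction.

Apply edit: d1 := 3
  d5 = d3*4 + d4 = 101/3
  d6 = d3/3 + d4 = 182/9
  d7 = d5/2 - d1 = 83/6
  d8 = d6*5 = 910/9
  d9 = d1/5 + d3/3 = 82/45
Walk from origin (0, 0):
  seg 1: up by d7 = 83/6 → (0, 83/6)
  seg 2: left by d2 = 17/2 → (-17/2, 83/6)
  seg 3: right by d1 = 3 → (-11/2, 83/6)
  seg 4: down by d1 = 3 → (-11/2, 65/6)
  seg 5: left by d8 = 910/9 → (-1919/18, 65/6)
  seg 6: up by d8 = 910/9 → (-1919/18, 2015/18)

d5 = 101/3
d6 = 182/9
d7 = 83/6
d8 = 910/9
d9 = 82/45
endpoint = (-1919/18, 2015/18)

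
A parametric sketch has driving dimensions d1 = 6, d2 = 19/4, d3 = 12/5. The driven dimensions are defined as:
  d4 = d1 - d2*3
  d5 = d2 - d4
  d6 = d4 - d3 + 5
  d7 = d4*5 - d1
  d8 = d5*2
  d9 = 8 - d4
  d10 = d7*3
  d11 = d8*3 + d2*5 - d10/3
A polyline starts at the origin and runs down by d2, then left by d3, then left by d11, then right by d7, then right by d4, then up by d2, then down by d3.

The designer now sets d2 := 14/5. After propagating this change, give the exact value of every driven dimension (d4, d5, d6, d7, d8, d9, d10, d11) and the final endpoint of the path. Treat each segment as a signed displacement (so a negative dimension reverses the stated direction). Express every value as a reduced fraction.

Apply edit: d2 := 14/5
  d4 = d1 - d2*3 = -12/5
  d5 = d2 - d4 = 26/5
  d6 = d4 - d3 + 5 = 1/5
  d7 = d4*5 - d1 = -18
  d8 = d5*2 = 52/5
  d9 = 8 - d4 = 52/5
  d10 = d7*3 = -54
  d11 = d8*3 + d2*5 - d10/3 = 316/5
Walk from origin (0, 0):
  seg 1: down by d2 = 14/5 → (0, -14/5)
  seg 2: left by d3 = 12/5 → (-12/5, -14/5)
  seg 3: left by d11 = 316/5 → (-328/5, -14/5)
  seg 4: right by d7 = -18 → (-418/5, -14/5)
  seg 5: right by d4 = -12/5 → (-86, -14/5)
  seg 6: up by d2 = 14/5 → (-86, 0)
  seg 7: down by d3 = 12/5 → (-86, -12/5)

d4 = -12/5
d5 = 26/5
d6 = 1/5
d7 = -18
d8 = 52/5
d9 = 52/5
d10 = -54
d11 = 316/5
endpoint = (-86, -12/5)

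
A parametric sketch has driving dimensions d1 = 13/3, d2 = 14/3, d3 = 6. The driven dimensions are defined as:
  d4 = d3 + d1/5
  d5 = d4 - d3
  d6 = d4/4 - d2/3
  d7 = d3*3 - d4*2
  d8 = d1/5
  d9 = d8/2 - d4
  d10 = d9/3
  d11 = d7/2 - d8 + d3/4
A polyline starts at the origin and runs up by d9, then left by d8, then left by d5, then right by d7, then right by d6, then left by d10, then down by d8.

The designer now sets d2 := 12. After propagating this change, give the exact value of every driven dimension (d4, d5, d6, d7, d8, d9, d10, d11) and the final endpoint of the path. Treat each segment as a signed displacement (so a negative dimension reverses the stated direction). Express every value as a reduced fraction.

Apply edit: d2 := 12
  d4 = d3 + d1/5 = 103/15
  d5 = d4 - d3 = 13/15
  d6 = d4/4 - d2/3 = -137/60
  d7 = d3*3 - d4*2 = 64/15
  d8 = d1/5 = 13/15
  d9 = d8/2 - d4 = -193/30
  d10 = d9/3 = -193/90
  d11 = d7/2 - d8 + d3/4 = 83/30
Walk from origin (0, 0):
  seg 1: up by d9 = -193/30 → (0, -193/30)
  seg 2: left by d8 = 13/15 → (-13/15, -193/30)
  seg 3: left by d5 = 13/15 → (-26/15, -193/30)
  seg 4: right by d7 = 64/15 → (38/15, -193/30)
  seg 5: right by d6 = -137/60 → (1/4, -193/30)
  seg 6: left by d10 = -193/90 → (431/180, -193/30)
  seg 7: down by d8 = 13/15 → (431/180, -73/10)

d4 = 103/15
d5 = 13/15
d6 = -137/60
d7 = 64/15
d8 = 13/15
d9 = -193/30
d10 = -193/90
d11 = 83/30
endpoint = (431/180, -73/10)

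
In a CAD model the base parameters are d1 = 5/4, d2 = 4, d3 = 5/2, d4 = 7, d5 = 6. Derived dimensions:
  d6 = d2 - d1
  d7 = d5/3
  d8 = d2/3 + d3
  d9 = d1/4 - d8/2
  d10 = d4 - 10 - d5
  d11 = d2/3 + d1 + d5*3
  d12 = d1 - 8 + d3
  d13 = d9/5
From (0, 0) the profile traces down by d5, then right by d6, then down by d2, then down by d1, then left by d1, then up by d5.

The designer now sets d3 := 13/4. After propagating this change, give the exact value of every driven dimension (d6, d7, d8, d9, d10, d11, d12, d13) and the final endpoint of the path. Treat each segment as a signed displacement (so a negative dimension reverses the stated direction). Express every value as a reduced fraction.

d6 = 11/4
d7 = 2
d8 = 55/12
d9 = -95/48
d10 = -9
d11 = 247/12
d12 = -7/2
d13 = -19/48
endpoint = (3/2, -21/4)

Apply edit: d3 := 13/4
  d6 = d2 - d1 = 11/4
  d7 = d5/3 = 2
  d8 = d2/3 + d3 = 55/12
  d9 = d1/4 - d8/2 = -95/48
  d10 = d4 - 10 - d5 = -9
  d11 = d2/3 + d1 + d5*3 = 247/12
  d12 = d1 - 8 + d3 = -7/2
  d13 = d9/5 = -19/48
Walk from origin (0, 0):
  seg 1: down by d5 = 6 → (0, -6)
  seg 2: right by d6 = 11/4 → (11/4, -6)
  seg 3: down by d2 = 4 → (11/4, -10)
  seg 4: down by d1 = 5/4 → (11/4, -45/4)
  seg 5: left by d1 = 5/4 → (3/2, -45/4)
  seg 6: up by d5 = 6 → (3/2, -21/4)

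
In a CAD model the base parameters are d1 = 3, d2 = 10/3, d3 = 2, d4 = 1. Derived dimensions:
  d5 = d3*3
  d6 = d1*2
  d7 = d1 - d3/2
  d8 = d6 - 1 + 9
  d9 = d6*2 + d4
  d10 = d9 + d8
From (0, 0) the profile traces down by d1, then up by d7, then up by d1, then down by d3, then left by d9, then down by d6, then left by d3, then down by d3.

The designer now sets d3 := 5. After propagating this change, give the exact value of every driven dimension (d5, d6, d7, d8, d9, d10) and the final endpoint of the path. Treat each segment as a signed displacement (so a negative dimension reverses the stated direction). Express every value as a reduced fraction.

Apply edit: d3 := 5
  d5 = d3*3 = 15
  d6 = d1*2 = 6
  d7 = d1 - d3/2 = 1/2
  d8 = d6 - 1 + 9 = 14
  d9 = d6*2 + d4 = 13
  d10 = d9 + d8 = 27
Walk from origin (0, 0):
  seg 1: down by d1 = 3 → (0, -3)
  seg 2: up by d7 = 1/2 → (0, -5/2)
  seg 3: up by d1 = 3 → (0, 1/2)
  seg 4: down by d3 = 5 → (0, -9/2)
  seg 5: left by d9 = 13 → (-13, -9/2)
  seg 6: down by d6 = 6 → (-13, -21/2)
  seg 7: left by d3 = 5 → (-18, -21/2)
  seg 8: down by d3 = 5 → (-18, -31/2)

d5 = 15
d6 = 6
d7 = 1/2
d8 = 14
d9 = 13
d10 = 27
endpoint = (-18, -31/2)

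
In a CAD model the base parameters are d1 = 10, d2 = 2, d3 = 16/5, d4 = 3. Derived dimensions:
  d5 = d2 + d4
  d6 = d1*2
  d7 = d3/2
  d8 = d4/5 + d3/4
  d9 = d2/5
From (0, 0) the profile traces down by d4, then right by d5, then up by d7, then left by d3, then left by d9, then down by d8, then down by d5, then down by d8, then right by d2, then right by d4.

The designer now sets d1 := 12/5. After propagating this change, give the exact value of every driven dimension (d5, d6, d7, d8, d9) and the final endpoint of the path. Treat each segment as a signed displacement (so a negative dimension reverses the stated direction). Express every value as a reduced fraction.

d5 = 5
d6 = 24/5
d7 = 8/5
d8 = 7/5
d9 = 2/5
endpoint = (32/5, -46/5)

Apply edit: d1 := 12/5
  d5 = d2 + d4 = 5
  d6 = d1*2 = 24/5
  d7 = d3/2 = 8/5
  d8 = d4/5 + d3/4 = 7/5
  d9 = d2/5 = 2/5
Walk from origin (0, 0):
  seg 1: down by d4 = 3 → (0, -3)
  seg 2: right by d5 = 5 → (5, -3)
  seg 3: up by d7 = 8/5 → (5, -7/5)
  seg 4: left by d3 = 16/5 → (9/5, -7/5)
  seg 5: left by d9 = 2/5 → (7/5, -7/5)
  seg 6: down by d8 = 7/5 → (7/5, -14/5)
  seg 7: down by d5 = 5 → (7/5, -39/5)
  seg 8: down by d8 = 7/5 → (7/5, -46/5)
  seg 9: right by d2 = 2 → (17/5, -46/5)
  seg 10: right by d4 = 3 → (32/5, -46/5)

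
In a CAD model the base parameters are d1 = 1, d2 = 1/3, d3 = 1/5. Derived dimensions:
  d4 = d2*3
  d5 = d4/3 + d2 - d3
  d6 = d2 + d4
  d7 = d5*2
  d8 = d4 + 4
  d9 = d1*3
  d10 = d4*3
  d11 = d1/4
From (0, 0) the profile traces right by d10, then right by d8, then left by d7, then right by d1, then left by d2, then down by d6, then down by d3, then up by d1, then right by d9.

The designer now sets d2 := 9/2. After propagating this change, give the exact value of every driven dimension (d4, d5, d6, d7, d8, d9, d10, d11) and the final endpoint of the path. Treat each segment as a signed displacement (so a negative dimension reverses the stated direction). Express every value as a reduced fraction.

Apply edit: d2 := 9/2
  d4 = d2*3 = 27/2
  d5 = d4/3 + d2 - d3 = 44/5
  d6 = d2 + d4 = 18
  d7 = d5*2 = 88/5
  d8 = d4 + 4 = 35/2
  d9 = d1*3 = 3
  d10 = d4*3 = 81/2
  d11 = d1/4 = 1/4
Walk from origin (0, 0):
  seg 1: right by d10 = 81/2 → (81/2, 0)
  seg 2: right by d8 = 35/2 → (58, 0)
  seg 3: left by d7 = 88/5 → (202/5, 0)
  seg 4: right by d1 = 1 → (207/5, 0)
  seg 5: left by d2 = 9/2 → (369/10, 0)
  seg 6: down by d6 = 18 → (369/10, -18)
  seg 7: down by d3 = 1/5 → (369/10, -91/5)
  seg 8: up by d1 = 1 → (369/10, -86/5)
  seg 9: right by d9 = 3 → (399/10, -86/5)

d4 = 27/2
d5 = 44/5
d6 = 18
d7 = 88/5
d8 = 35/2
d9 = 3
d10 = 81/2
d11 = 1/4
endpoint = (399/10, -86/5)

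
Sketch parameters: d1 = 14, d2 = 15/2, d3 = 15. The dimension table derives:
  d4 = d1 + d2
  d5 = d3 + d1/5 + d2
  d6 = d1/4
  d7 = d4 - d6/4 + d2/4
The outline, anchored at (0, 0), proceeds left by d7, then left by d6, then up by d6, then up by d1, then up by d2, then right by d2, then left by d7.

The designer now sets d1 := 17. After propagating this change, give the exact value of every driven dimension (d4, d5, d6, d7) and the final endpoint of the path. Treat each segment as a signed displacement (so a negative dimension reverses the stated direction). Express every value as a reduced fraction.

Apply edit: d1 := 17
  d4 = d1 + d2 = 49/2
  d5 = d3 + d1/5 + d2 = 259/10
  d6 = d1/4 = 17/4
  d7 = d4 - d6/4 + d2/4 = 405/16
Walk from origin (0, 0):
  seg 1: left by d7 = 405/16 → (-405/16, 0)
  seg 2: left by d6 = 17/4 → (-473/16, 0)
  seg 3: up by d6 = 17/4 → (-473/16, 17/4)
  seg 4: up by d1 = 17 → (-473/16, 85/4)
  seg 5: up by d2 = 15/2 → (-473/16, 115/4)
  seg 6: right by d2 = 15/2 → (-353/16, 115/4)
  seg 7: left by d7 = 405/16 → (-379/8, 115/4)

d4 = 49/2
d5 = 259/10
d6 = 17/4
d7 = 405/16
endpoint = (-379/8, 115/4)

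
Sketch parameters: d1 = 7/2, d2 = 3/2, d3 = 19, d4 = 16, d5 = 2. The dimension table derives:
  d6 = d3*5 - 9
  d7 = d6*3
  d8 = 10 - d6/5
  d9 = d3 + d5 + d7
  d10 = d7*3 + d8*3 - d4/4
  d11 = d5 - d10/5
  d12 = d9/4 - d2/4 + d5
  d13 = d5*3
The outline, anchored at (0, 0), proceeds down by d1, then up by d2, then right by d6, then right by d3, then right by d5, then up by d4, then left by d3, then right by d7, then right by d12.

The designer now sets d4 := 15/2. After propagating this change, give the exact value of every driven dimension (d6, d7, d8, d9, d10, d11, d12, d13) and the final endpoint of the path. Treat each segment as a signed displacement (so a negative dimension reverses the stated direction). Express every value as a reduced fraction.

Apply edit: d4 := 15/2
  d6 = d3*5 - 9 = 86
  d7 = d6*3 = 258
  d8 = 10 - d6/5 = -36/5
  d9 = d3 + d5 + d7 = 279
  d10 = d7*3 + d8*3 - d4/4 = 30021/40
  d11 = d5 - d10/5 = -29621/200
  d12 = d9/4 - d2/4 + d5 = 571/8
  d13 = d5*3 = 6
Walk from origin (0, 0):
  seg 1: down by d1 = 7/2 → (0, -7/2)
  seg 2: up by d2 = 3/2 → (0, -2)
  seg 3: right by d6 = 86 → (86, -2)
  seg 4: right by d3 = 19 → (105, -2)
  seg 5: right by d5 = 2 → (107, -2)
  seg 6: up by d4 = 15/2 → (107, 11/2)
  seg 7: left by d3 = 19 → (88, 11/2)
  seg 8: right by d7 = 258 → (346, 11/2)
  seg 9: right by d12 = 571/8 → (3339/8, 11/2)

d6 = 86
d7 = 258
d8 = -36/5
d9 = 279
d10 = 30021/40
d11 = -29621/200
d12 = 571/8
d13 = 6
endpoint = (3339/8, 11/2)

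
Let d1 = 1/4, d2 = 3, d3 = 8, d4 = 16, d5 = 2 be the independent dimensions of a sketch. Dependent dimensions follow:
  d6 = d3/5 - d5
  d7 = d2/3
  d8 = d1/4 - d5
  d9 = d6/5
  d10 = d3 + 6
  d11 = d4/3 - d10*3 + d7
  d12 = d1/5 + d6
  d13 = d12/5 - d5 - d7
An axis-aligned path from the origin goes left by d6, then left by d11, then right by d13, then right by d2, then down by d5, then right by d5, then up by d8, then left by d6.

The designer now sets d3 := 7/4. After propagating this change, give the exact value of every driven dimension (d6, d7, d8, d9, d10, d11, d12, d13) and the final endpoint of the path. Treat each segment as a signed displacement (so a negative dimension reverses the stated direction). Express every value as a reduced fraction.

Apply edit: d3 := 7/4
  d6 = d3/5 - d5 = -33/20
  d7 = d2/3 = 1
  d8 = d1/4 - d5 = -31/16
  d9 = d6/5 = -33/100
  d10 = d3 + 6 = 31/4
  d11 = d4/3 - d10*3 + d7 = -203/12
  d12 = d1/5 + d6 = -8/5
  d13 = d12/5 - d5 - d7 = -83/25
Walk from origin (0, 0):
  seg 1: left by d6 = -33/20 → (33/20, 0)
  seg 2: left by d11 = -203/12 → (557/30, 0)
  seg 3: right by d13 = -83/25 → (2287/150, 0)
  seg 4: right by d2 = 3 → (2737/150, 0)
  seg 5: down by d5 = 2 → (2737/150, -2)
  seg 6: right by d5 = 2 → (3037/150, -2)
  seg 7: up by d8 = -31/16 → (3037/150, -63/16)
  seg 8: left by d6 = -33/20 → (6569/300, -63/16)

d6 = -33/20
d7 = 1
d8 = -31/16
d9 = -33/100
d10 = 31/4
d11 = -203/12
d12 = -8/5
d13 = -83/25
endpoint = (6569/300, -63/16)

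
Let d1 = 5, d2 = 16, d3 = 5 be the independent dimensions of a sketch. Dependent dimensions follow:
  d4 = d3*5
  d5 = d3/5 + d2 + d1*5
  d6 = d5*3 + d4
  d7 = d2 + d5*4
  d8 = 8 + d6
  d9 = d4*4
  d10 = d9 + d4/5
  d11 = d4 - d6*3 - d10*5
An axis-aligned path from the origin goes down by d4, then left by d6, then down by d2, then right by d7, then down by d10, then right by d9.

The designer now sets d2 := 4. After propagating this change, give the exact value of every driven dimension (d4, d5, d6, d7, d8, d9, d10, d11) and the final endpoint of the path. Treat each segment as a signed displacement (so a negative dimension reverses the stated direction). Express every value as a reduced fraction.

d4 = 25
d5 = 30
d6 = 115
d7 = 124
d8 = 123
d9 = 100
d10 = 105
d11 = -845
endpoint = (109, -134)

Apply edit: d2 := 4
  d4 = d3*5 = 25
  d5 = d3/5 + d2 + d1*5 = 30
  d6 = d5*3 + d4 = 115
  d7 = d2 + d5*4 = 124
  d8 = 8 + d6 = 123
  d9 = d4*4 = 100
  d10 = d9 + d4/5 = 105
  d11 = d4 - d6*3 - d10*5 = -845
Walk from origin (0, 0):
  seg 1: down by d4 = 25 → (0, -25)
  seg 2: left by d6 = 115 → (-115, -25)
  seg 3: down by d2 = 4 → (-115, -29)
  seg 4: right by d7 = 124 → (9, -29)
  seg 5: down by d10 = 105 → (9, -134)
  seg 6: right by d9 = 100 → (109, -134)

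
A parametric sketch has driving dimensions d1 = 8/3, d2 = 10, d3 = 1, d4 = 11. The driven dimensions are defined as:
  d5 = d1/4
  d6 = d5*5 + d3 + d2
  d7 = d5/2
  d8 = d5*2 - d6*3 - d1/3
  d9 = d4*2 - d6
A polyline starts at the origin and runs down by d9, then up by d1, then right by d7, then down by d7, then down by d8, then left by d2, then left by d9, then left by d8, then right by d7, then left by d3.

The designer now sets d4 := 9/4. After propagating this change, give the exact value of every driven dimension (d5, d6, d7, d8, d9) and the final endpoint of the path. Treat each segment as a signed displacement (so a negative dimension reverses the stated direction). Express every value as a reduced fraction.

Apply edit: d4 := 9/4
  d5 = d1/4 = 2/3
  d6 = d5*5 + d3 + d2 = 43/3
  d7 = d5/2 = 1/3
  d8 = d5*2 - d6*3 - d1/3 = -383/9
  d9 = d4*2 - d6 = -59/6
Walk from origin (0, 0):
  seg 1: down by d9 = -59/6 → (0, 59/6)
  seg 2: up by d1 = 8/3 → (0, 25/2)
  seg 3: right by d7 = 1/3 → (1/3, 25/2)
  seg 4: down by d7 = 1/3 → (1/3, 73/6)
  seg 5: down by d8 = -383/9 → (1/3, 985/18)
  seg 6: left by d2 = 10 → (-29/3, 985/18)
  seg 7: left by d9 = -59/6 → (1/6, 985/18)
  seg 8: left by d8 = -383/9 → (769/18, 985/18)
  seg 9: right by d7 = 1/3 → (775/18, 985/18)
  seg 10: left by d3 = 1 → (757/18, 985/18)

d5 = 2/3
d6 = 43/3
d7 = 1/3
d8 = -383/9
d9 = -59/6
endpoint = (757/18, 985/18)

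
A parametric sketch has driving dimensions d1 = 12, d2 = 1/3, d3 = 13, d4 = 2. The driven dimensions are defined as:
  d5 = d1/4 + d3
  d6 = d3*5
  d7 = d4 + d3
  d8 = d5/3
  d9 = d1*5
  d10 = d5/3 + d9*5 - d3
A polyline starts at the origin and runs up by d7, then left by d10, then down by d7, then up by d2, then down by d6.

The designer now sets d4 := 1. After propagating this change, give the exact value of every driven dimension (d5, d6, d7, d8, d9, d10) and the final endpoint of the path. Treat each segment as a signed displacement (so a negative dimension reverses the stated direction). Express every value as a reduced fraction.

d5 = 16
d6 = 65
d7 = 14
d8 = 16/3
d9 = 60
d10 = 877/3
endpoint = (-877/3, -194/3)

Apply edit: d4 := 1
  d5 = d1/4 + d3 = 16
  d6 = d3*5 = 65
  d7 = d4 + d3 = 14
  d8 = d5/3 = 16/3
  d9 = d1*5 = 60
  d10 = d5/3 + d9*5 - d3 = 877/3
Walk from origin (0, 0):
  seg 1: up by d7 = 14 → (0, 14)
  seg 2: left by d10 = 877/3 → (-877/3, 14)
  seg 3: down by d7 = 14 → (-877/3, 0)
  seg 4: up by d2 = 1/3 → (-877/3, 1/3)
  seg 5: down by d6 = 65 → (-877/3, -194/3)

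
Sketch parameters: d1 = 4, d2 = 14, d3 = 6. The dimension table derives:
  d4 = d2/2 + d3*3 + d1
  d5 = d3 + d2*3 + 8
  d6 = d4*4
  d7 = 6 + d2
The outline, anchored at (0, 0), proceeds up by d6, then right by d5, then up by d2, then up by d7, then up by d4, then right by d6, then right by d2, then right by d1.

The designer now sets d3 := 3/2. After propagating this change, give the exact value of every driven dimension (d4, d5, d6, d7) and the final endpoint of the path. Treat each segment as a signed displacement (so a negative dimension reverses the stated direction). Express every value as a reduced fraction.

d4 = 31/2
d5 = 103/2
d6 = 62
d7 = 20
endpoint = (263/2, 223/2)

Apply edit: d3 := 3/2
  d4 = d2/2 + d3*3 + d1 = 31/2
  d5 = d3 + d2*3 + 8 = 103/2
  d6 = d4*4 = 62
  d7 = 6 + d2 = 20
Walk from origin (0, 0):
  seg 1: up by d6 = 62 → (0, 62)
  seg 2: right by d5 = 103/2 → (103/2, 62)
  seg 3: up by d2 = 14 → (103/2, 76)
  seg 4: up by d7 = 20 → (103/2, 96)
  seg 5: up by d4 = 31/2 → (103/2, 223/2)
  seg 6: right by d6 = 62 → (227/2, 223/2)
  seg 7: right by d2 = 14 → (255/2, 223/2)
  seg 8: right by d1 = 4 → (263/2, 223/2)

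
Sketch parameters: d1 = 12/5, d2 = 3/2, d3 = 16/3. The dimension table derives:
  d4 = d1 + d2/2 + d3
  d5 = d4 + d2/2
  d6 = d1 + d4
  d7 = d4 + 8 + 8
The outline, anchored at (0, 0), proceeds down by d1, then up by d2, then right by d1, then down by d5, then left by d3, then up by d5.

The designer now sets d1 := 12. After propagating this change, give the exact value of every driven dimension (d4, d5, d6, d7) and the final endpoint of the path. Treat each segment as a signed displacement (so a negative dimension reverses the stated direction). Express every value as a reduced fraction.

Apply edit: d1 := 12
  d4 = d1 + d2/2 + d3 = 217/12
  d5 = d4 + d2/2 = 113/6
  d6 = d1 + d4 = 361/12
  d7 = d4 + 8 + 8 = 409/12
Walk from origin (0, 0):
  seg 1: down by d1 = 12 → (0, -12)
  seg 2: up by d2 = 3/2 → (0, -21/2)
  seg 3: right by d1 = 12 → (12, -21/2)
  seg 4: down by d5 = 113/6 → (12, -88/3)
  seg 5: left by d3 = 16/3 → (20/3, -88/3)
  seg 6: up by d5 = 113/6 → (20/3, -21/2)

d4 = 217/12
d5 = 113/6
d6 = 361/12
d7 = 409/12
endpoint = (20/3, -21/2)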